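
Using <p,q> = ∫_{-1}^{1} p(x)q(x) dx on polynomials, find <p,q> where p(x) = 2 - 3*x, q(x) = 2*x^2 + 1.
<p,q> = 20/3

Expand the product: p(x)·q(x) = -6*x^3 + 4*x^2 - 3*x + 2.
∫_{-1}^{1} of each monomial x^k gives [2/(k+1) if k even, 0 if k odd]. Integrating term-by-term (or equivalently evaluating the antiderivative F(x) = -3*x^4/2 + 4*x^3/3 - 3*x^2/2 + 2*x at the endpoints):
  F(1) − F(−1) = 1/3 − (-19/3) = 20/3.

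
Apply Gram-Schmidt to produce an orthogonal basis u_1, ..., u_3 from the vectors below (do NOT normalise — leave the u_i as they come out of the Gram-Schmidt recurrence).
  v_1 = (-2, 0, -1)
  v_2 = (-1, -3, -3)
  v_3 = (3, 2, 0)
Orthogonal basis:
  u_1 = (-2, 0, -1)
  u_2 = (1, -3, -2)
  u_3 = (57/70, 19/14, -57/35)

Apply the Gram-Schmidt recurrence
  u_1 = v_1
  u_i = v_i − Σ_{j<i} ((v_i · u_j) / (u_j · u_j)) · u_j.

Step by step this gives:
  u_1 = (-2, 0, -1)
  u_2 = (1, -3, -2)
  u_3 = (57/70, 19/14, -57/35)

Orthogonality check:
  u_2 · u_1 = 0 (should be 0)
  u_3 · u_1 = 0 (should be 0)
  u_3 · u_2 = 0 (should be 0)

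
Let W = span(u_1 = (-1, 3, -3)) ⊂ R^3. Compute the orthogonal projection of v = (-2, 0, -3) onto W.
proj_W(v) = (-11/19, 33/19, -33/19)

Set up U = [u_1 | ... | u_1] ∈ R^(3×1). The projector onto W = col(U) is P = U (U^T U)^(-1) U^T.
Compute U^T U =
  [19],
and U^T v = (11).
Solve U^T U · c = U^T v for the coefficients: c = (11/19). The projection is proj_W(v) = U c.
Check: (v - proj_W(v)) · u_1 = 0  (should be 0).
Result: proj_W(v) = (-11/19, 33/19, -33/19).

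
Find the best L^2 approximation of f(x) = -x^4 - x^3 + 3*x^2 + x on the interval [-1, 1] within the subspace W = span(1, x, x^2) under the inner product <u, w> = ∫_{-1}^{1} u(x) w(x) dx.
g(x) = 15*x^2/7 + 2*x/5 + 3/35

The best approximation g ∈ W is the orthogonal projection of f onto W. Writing g = a_0 + a_1 x + a_2 x^2, the coefficients solve the normal equations G · a = b where
  G_{ij} = <φ_i, φ_j> and b_i = <f, φ_i>, with φ_0 = 1, φ_1 = x, φ_2 = x^2.
G =
  [2, 0, 2/3]
  [0, 2/3, 0]
  [2/3, 0, 2/5],
b = (8/5, 4/15, 32/35).
Solving gives a_0 = 3/35, a_1 = 2/5, a_2 = 15/7, so
  g(x) = 15*x^2/7 + 2*x/5 + 3/35.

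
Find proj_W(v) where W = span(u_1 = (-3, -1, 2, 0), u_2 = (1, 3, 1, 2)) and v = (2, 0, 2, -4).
proj_W(v) = (37/97, -73/97, -78/97, -64/97)

Set up U = [u_1 | ... | u_2] ∈ R^(4×2). The projector onto W = col(U) is P = U (U^T U)^(-1) U^T.
Compute U^T U =
  [14, -4]
  [-4, 15],
and U^T v = (-2, -4).
Solve U^T U · c = U^T v for the coefficients: c = (-23/97, -32/97). The projection is proj_W(v) = U c.
Check: (v - proj_W(v)) · u_1 = 0  (should be 0).
Check: (v - proj_W(v)) · u_2 = 0  (should be 0).
Result: proj_W(v) = (37/97, -73/97, -78/97, -64/97).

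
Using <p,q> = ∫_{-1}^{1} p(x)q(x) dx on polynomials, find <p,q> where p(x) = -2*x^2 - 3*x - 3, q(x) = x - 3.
<p,q> = 20

Expand the product: p(x)·q(x) = -2*x^3 + 3*x^2 + 6*x + 9.
∫_{-1}^{1} of each monomial x^k gives [2/(k+1) if k even, 0 if k odd]. Integrating term-by-term (or equivalently evaluating the antiderivative F(x) = -x^4/2 + x^3 + 3*x^2 + 9*x at the endpoints):
  F(1) − F(−1) = 25/2 − (-15/2) = 20.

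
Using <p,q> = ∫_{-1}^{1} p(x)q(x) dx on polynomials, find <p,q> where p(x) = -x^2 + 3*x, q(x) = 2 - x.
<p,q> = -10/3

Expand the product: p(x)·q(x) = x^3 - 5*x^2 + 6*x.
∫_{-1}^{1} of each monomial x^k gives [2/(k+1) if k even, 0 if k odd]. Integrating term-by-term (or equivalently evaluating the antiderivative F(x) = x^4/4 - 5*x^3/3 + 3*x^2 at the endpoints):
  F(1) − F(−1) = 19/12 − (59/12) = -10/3.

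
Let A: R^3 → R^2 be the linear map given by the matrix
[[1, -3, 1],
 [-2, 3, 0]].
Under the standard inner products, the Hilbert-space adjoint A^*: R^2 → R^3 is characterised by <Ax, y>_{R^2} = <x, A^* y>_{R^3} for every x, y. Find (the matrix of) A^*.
A^* = A^T =
[[1, -2],
 [-3, 3],
 [1, 0]]

For real matrices with standard dot products, the defining identity <Ax, y> = <x, A^* y> gives (Ax)^T y = x^T (A^*) y, i.e. x^T A^T y = x^T (A^*) y. Since this holds for all x, y, we must have A^* = A^T. Therefore
A^* =
[[1, -2],
 [-3, 3],
 [1, 0]].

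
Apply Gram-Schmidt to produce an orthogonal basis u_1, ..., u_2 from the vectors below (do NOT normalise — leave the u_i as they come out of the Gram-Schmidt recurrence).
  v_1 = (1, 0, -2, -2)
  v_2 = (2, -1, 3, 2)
Orthogonal basis:
  u_1 = (1, 0, -2, -2)
  u_2 = (26/9, -1, 11/9, 2/9)

Apply the Gram-Schmidt recurrence
  u_1 = v_1
  u_i = v_i − Σ_{j<i} ((v_i · u_j) / (u_j · u_j)) · u_j.

Step by step this gives:
  u_1 = (1, 0, -2, -2)
  u_2 = (26/9, -1, 11/9, 2/9)

Orthogonality check:
  u_2 · u_1 = 0 (should be 0)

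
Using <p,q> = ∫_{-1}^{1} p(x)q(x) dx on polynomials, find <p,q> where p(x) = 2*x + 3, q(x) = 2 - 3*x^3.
<p,q> = 48/5

Expand the product: p(x)·q(x) = -6*x^4 - 9*x^3 + 4*x + 6.
∫_{-1}^{1} of each monomial x^k gives [2/(k+1) if k even, 0 if k odd]. Integrating term-by-term (or equivalently evaluating the antiderivative F(x) = -6*x^5/5 - 9*x^4/4 + 2*x^2 + 6*x at the endpoints):
  F(1) − F(−1) = 91/20 − (-101/20) = 48/5.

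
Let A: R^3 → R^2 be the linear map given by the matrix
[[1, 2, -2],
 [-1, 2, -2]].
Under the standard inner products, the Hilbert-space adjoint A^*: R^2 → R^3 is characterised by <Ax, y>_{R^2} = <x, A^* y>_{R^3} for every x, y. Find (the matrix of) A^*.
A^* = A^T =
[[1, -1],
 [2, 2],
 [-2, -2]]

For real matrices with standard dot products, the defining identity <Ax, y> = <x, A^* y> gives (Ax)^T y = x^T (A^*) y, i.e. x^T A^T y = x^T (A^*) y. Since this holds for all x, y, we must have A^* = A^T. Therefore
A^* =
[[1, -1],
 [2, 2],
 [-2, -2]].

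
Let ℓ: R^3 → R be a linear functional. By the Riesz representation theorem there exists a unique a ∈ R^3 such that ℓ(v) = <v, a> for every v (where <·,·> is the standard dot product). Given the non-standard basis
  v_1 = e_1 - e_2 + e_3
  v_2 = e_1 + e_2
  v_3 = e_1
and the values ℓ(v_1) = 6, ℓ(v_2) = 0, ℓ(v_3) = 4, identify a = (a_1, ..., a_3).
a = (4, -4, -2)

Write a = (a_1, ..., a_3) in the standard basis. For each basis vector v_i, ℓ(v_i) = <v_i, a> is a linear equation in the a_j's. Collect the n equations into a matrix system V a = ℓ, where row i of V is v_i (expressed in the standard basis). Since V is invertible (lower-triangular with 1s on the diagonal, up to permutation), solve by back-substitution:
  V =
[[1, -1, 1],
 [1, 1, 0],
 [1, 0, 0]]
  V a = (6, 0, 4)
Solving gives a = (4, -4, -2).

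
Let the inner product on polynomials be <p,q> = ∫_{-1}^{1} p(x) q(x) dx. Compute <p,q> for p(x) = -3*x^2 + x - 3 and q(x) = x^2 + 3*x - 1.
<p,q> = 34/5

Expand the product: p(x)·q(x) = -3*x^4 - 8*x^3 + 3*x^2 - 10*x + 3.
∫_{-1}^{1} of each monomial x^k gives [2/(k+1) if k even, 0 if k odd]. Integrating term-by-term (or equivalently evaluating the antiderivative F(x) = -3*x^5/5 - 2*x^4 + x^3 - 5*x^2 + 3*x at the endpoints):
  F(1) − F(−1) = -18/5 − (-52/5) = 34/5.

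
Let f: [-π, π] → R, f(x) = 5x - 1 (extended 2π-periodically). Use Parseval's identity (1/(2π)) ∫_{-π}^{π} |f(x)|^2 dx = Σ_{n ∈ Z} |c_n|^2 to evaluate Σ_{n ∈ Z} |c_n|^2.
Σ |c_n|^2 = 25π^2/3 + 1

Expand and integrate term by term over [-π, π]:
  ∫ (5x)^2 dx = 25·(2π^3/3); ∫ 2·5·(-1)·x dx = 0 (odd integrand); ∫ (-1)^2 dx = 1·2π.
So (1/(2π)) ∫_{-π}^{π} (5x - 1)^2 dx = 25π^2/3 + 1 = 25π^2/3 + 1.
Parseval ⇒ Σ |c_n|^2 = 25π^2/3 + 1.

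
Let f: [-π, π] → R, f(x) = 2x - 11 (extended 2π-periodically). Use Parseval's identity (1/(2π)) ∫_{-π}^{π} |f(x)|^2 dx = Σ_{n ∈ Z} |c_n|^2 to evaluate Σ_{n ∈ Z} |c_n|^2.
Σ |c_n|^2 = 4π^2/3 + 121

Expand and integrate term by term over [-π, π]:
  ∫ (2x)^2 dx = 4·(2π^3/3); ∫ 2·2·(-11)·x dx = 0 (odd integrand); ∫ (-11)^2 dx = 121·2π.
So (1/(2π)) ∫_{-π}^{π} (2x - 11)^2 dx = 4π^2/3 + 121 = 4π^2/3 + 121.
Parseval ⇒ Σ |c_n|^2 = 4π^2/3 + 121.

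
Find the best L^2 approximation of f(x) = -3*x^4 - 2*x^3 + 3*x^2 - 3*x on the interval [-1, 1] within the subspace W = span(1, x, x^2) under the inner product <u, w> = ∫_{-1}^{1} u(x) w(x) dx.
g(x) = 3*x^2/7 - 21*x/5 + 9/35

The best approximation g ∈ W is the orthogonal projection of f onto W. Writing g = a_0 + a_1 x + a_2 x^2, the coefficients solve the normal equations G · a = b where
  G_{ij} = <φ_i, φ_j> and b_i = <f, φ_i>, with φ_0 = 1, φ_1 = x, φ_2 = x^2.
G =
  [2, 0, 2/3]
  [0, 2/3, 0]
  [2/3, 0, 2/5],
b = (4/5, -14/5, 12/35).
Solving gives a_0 = 9/35, a_1 = -21/5, a_2 = 3/7, so
  g(x) = 3*x^2/7 - 21*x/5 + 9/35.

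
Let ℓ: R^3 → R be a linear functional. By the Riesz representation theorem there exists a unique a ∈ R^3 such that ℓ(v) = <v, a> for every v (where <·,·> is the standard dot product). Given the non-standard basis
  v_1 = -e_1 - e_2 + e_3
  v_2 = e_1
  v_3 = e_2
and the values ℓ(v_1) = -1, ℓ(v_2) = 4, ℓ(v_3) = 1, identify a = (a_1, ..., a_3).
a = (4, 1, 4)

Write a = (a_1, ..., a_3) in the standard basis. For each basis vector v_i, ℓ(v_i) = <v_i, a> is a linear equation in the a_j's. Collect the n equations into a matrix system V a = ℓ, where row i of V is v_i (expressed in the standard basis). Since V is invertible (lower-triangular with 1s on the diagonal, up to permutation), solve by back-substitution:
  V =
[[-1, -1, 1],
 [1, 0, 0],
 [0, 1, 0]]
  V a = (-1, 4, 1)
Solving gives a = (4, 1, 4).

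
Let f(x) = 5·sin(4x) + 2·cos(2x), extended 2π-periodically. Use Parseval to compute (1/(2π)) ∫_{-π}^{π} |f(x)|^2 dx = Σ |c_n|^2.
Σ |c_n|^2 = 29/2

Expand |f|^2 and use orthogonality of {sin(nx), cos(mx)} on [-π, π]:
  ∫_{-π}^{π} sin(nx)^2 dx = π, ∫ cos(mx)^2 dx = π, and cross terms integrate to 0.
So ∫_{-π}^{π} f(x)^2 dx = 5^2 · π + 2^2 · π = (25 + 4)π.
Divide by 2π: (25 + 4)/2 = 29/2.
By Parseval, this equals Σ |c_n|^2.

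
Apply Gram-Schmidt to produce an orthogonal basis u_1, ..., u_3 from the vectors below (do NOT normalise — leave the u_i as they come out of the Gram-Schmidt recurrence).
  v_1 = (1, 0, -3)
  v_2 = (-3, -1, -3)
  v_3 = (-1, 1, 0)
Orthogonal basis:
  u_1 = (1, 0, -3)
  u_2 = (-18/5, -1, -6/5)
  u_3 = (-45/154, 90/77, -15/154)

Apply the Gram-Schmidt recurrence
  u_1 = v_1
  u_i = v_i − Σ_{j<i} ((v_i · u_j) / (u_j · u_j)) · u_j.

Step by step this gives:
  u_1 = (1, 0, -3)
  u_2 = (-18/5, -1, -6/5)
  u_3 = (-45/154, 90/77, -15/154)

Orthogonality check:
  u_2 · u_1 = 0 (should be 0)
  u_3 · u_1 = 0 (should be 0)
  u_3 · u_2 = 0 (should be 0)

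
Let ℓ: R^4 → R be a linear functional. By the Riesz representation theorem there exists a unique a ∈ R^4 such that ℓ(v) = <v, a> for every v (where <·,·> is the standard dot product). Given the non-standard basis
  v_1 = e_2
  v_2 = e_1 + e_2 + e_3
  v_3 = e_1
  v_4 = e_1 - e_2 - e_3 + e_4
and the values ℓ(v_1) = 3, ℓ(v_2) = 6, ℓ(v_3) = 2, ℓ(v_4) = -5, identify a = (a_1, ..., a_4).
a = (2, 3, 1, -3)

Write a = (a_1, ..., a_4) in the standard basis. For each basis vector v_i, ℓ(v_i) = <v_i, a> is a linear equation in the a_j's. Collect the n equations into a matrix system V a = ℓ, where row i of V is v_i (expressed in the standard basis). Since V is invertible (lower-triangular with 1s on the diagonal, up to permutation), solve by back-substitution:
  V =
[[0, 1, 0, 0],
 [1, 1, 1, 0],
 [1, 0, 0, 0],
 [1, -1, -1, 1]]
  V a = (3, 6, 2, -5)
Solving gives a = (2, 3, 1, -3).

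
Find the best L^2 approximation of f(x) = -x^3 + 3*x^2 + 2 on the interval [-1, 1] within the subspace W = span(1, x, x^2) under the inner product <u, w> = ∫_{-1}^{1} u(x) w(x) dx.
g(x) = 3*x^2 - 3*x/5 + 2

The best approximation g ∈ W is the orthogonal projection of f onto W. Writing g = a_0 + a_1 x + a_2 x^2, the coefficients solve the normal equations G · a = b where
  G_{ij} = <φ_i, φ_j> and b_i = <f, φ_i>, with φ_0 = 1, φ_1 = x, φ_2 = x^2.
G =
  [2, 0, 2/3]
  [0, 2/3, 0]
  [2/3, 0, 2/5],
b = (6, -2/5, 38/15).
Solving gives a_0 = 2, a_1 = -3/5, a_2 = 3, so
  g(x) = 3*x^2 - 3*x/5 + 2.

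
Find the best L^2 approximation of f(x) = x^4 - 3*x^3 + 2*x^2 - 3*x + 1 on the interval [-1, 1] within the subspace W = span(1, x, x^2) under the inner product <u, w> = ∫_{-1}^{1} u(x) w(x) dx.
g(x) = 20*x^2/7 - 24*x/5 + 32/35

The best approximation g ∈ W is the orthogonal projection of f onto W. Writing g = a_0 + a_1 x + a_2 x^2, the coefficients solve the normal equations G · a = b where
  G_{ij} = <φ_i, φ_j> and b_i = <f, φ_i>, with φ_0 = 1, φ_1 = x, φ_2 = x^2.
G =
  [2, 0, 2/3]
  [0, 2/3, 0]
  [2/3, 0, 2/5],
b = (56/15, -16/5, 184/105).
Solving gives a_0 = 32/35, a_1 = -24/5, a_2 = 20/7, so
  g(x) = 20*x^2/7 - 24*x/5 + 32/35.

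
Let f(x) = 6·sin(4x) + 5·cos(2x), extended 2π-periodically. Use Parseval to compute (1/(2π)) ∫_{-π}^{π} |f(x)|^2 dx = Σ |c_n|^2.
Σ |c_n|^2 = 61/2

Expand |f|^2 and use orthogonality of {sin(nx), cos(mx)} on [-π, π]:
  ∫_{-π}^{π} sin(nx)^2 dx = π, ∫ cos(mx)^2 dx = π, and cross terms integrate to 0.
So ∫_{-π}^{π} f(x)^2 dx = 6^2 · π + 5^2 · π = (36 + 25)π.
Divide by 2π: (36 + 25)/2 = 61/2.
By Parseval, this equals Σ |c_n|^2.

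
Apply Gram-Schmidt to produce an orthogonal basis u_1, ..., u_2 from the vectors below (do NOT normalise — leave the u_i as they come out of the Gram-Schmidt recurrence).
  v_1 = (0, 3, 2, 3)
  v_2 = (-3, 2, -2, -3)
Orthogonal basis:
  u_1 = (0, 3, 2, 3)
  u_2 = (-3, 65/22, -15/11, -45/22)

Apply the Gram-Schmidt recurrence
  u_1 = v_1
  u_i = v_i − Σ_{j<i} ((v_i · u_j) / (u_j · u_j)) · u_j.

Step by step this gives:
  u_1 = (0, 3, 2, 3)
  u_2 = (-3, 65/22, -15/11, -45/22)

Orthogonality check:
  u_2 · u_1 = 0 (should be 0)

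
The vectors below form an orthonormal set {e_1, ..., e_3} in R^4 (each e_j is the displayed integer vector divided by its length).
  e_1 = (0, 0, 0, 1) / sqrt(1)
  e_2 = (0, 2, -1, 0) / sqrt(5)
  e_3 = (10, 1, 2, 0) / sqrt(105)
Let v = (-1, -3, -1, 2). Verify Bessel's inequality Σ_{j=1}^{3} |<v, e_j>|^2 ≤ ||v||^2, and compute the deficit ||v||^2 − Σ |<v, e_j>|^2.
Σ |<v, e_j>|^2 = 78/7; ||v||^2 = 15; deficit = 27/7

Write each e_j = u_j / sqrt(<u_j, u_j>) where u_j is the displayed integer vector. Then <v, e_j> = <v, u_j> / sqrt(<u_j, u_j>), so |<v, e_j>|^2 = <v, u_j>^2 / <u_j, u_j>.
Coefficients: <v, e_1> = 2/sqrt(1), <v, e_2> = -5/sqrt(5), <v, e_3> = -15/sqrt(105).
Square and sum: Σ |<v, e_j>|^2 = 78/7.
Compute ||v||^2 = v·v = 15.
Deficit = 15 − 78/7 = 27/7 ≥ 0, confirming Bessel's inequality. (The deficit equals ||v − Σ <v,e_j> e_j||^2, the squared distance from v to span{e_j}.)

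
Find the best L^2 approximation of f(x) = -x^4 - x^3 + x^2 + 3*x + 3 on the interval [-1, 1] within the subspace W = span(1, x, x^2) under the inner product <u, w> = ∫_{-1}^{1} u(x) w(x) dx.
g(x) = x^2/7 + 12*x/5 + 108/35

The best approximation g ∈ W is the orthogonal projection of f onto W. Writing g = a_0 + a_1 x + a_2 x^2, the coefficients solve the normal equations G · a = b where
  G_{ij} = <φ_i, φ_j> and b_i = <f, φ_i>, with φ_0 = 1, φ_1 = x, φ_2 = x^2.
G =
  [2, 0, 2/3]
  [0, 2/3, 0]
  [2/3, 0, 2/5],
b = (94/15, 8/5, 74/35).
Solving gives a_0 = 108/35, a_1 = 12/5, a_2 = 1/7, so
  g(x) = x^2/7 + 12*x/5 + 108/35.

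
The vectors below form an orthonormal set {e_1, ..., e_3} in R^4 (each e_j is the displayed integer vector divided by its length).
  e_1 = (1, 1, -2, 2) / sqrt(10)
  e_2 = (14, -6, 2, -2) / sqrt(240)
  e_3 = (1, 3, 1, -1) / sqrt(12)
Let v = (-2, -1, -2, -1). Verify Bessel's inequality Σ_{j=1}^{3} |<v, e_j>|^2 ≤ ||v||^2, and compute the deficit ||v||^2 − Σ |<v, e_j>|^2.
Σ |<v, e_j>|^2 = 11/2; ||v||^2 = 10; deficit = 9/2

Write each e_j = u_j / sqrt(<u_j, u_j>) where u_j is the displayed integer vector. Then <v, e_j> = <v, u_j> / sqrt(<u_j, u_j>), so |<v, e_j>|^2 = <v, u_j>^2 / <u_j, u_j>.
Coefficients: <v, e_1> = -1/sqrt(10), <v, e_2> = -24/sqrt(240), <v, e_3> = -6/sqrt(12).
Square and sum: Σ |<v, e_j>|^2 = 11/2.
Compute ||v||^2 = v·v = 10.
Deficit = 10 − 11/2 = 9/2 ≥ 0, confirming Bessel's inequality. (The deficit equals ||v − Σ <v,e_j> e_j||^2, the squared distance from v to span{e_j}.)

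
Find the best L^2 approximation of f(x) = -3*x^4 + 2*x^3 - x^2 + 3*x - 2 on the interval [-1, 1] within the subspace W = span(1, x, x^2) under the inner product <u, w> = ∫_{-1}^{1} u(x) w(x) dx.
g(x) = -25*x^2/7 + 21*x/5 - 61/35

The best approximation g ∈ W is the orthogonal projection of f onto W. Writing g = a_0 + a_1 x + a_2 x^2, the coefficients solve the normal equations G · a = b where
  G_{ij} = <φ_i, φ_j> and b_i = <f, φ_i>, with φ_0 = 1, φ_1 = x, φ_2 = x^2.
G =
  [2, 0, 2/3]
  [0, 2/3, 0]
  [2/3, 0, 2/5],
b = (-88/15, 14/5, -272/105).
Solving gives a_0 = -61/35, a_1 = 21/5, a_2 = -25/7, so
  g(x) = -25*x^2/7 + 21*x/5 - 61/35.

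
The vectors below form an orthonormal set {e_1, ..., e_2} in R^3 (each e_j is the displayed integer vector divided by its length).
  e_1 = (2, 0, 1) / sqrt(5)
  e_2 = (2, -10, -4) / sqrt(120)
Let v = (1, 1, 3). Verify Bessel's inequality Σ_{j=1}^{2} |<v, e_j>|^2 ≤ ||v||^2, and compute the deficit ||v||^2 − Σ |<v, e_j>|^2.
Σ |<v, e_j>|^2 = 25/3; ||v||^2 = 11; deficit = 8/3

Write each e_j = u_j / sqrt(<u_j, u_j>) where u_j is the displayed integer vector. Then <v, e_j> = <v, u_j> / sqrt(<u_j, u_j>), so |<v, e_j>|^2 = <v, u_j>^2 / <u_j, u_j>.
Coefficients: <v, e_1> = 5/sqrt(5), <v, e_2> = -20/sqrt(120).
Square and sum: Σ |<v, e_j>|^2 = 25/3.
Compute ||v||^2 = v·v = 11.
Deficit = 11 − 25/3 = 8/3 ≥ 0, confirming Bessel's inequality. (The deficit equals ||v − Σ <v,e_j> e_j||^2, the squared distance from v to span{e_j}.)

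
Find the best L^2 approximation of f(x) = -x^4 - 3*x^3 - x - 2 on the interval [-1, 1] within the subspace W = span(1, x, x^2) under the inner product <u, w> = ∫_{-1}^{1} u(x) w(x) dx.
g(x) = -6*x^2/7 - 14*x/5 - 67/35

The best approximation g ∈ W is the orthogonal projection of f onto W. Writing g = a_0 + a_1 x + a_2 x^2, the coefficients solve the normal equations G · a = b where
  G_{ij} = <φ_i, φ_j> and b_i = <f, φ_i>, with φ_0 = 1, φ_1 = x, φ_2 = x^2.
G =
  [2, 0, 2/3]
  [0, 2/3, 0]
  [2/3, 0, 2/5],
b = (-22/5, -28/15, -34/21).
Solving gives a_0 = -67/35, a_1 = -14/5, a_2 = -6/7, so
  g(x) = -6*x^2/7 - 14*x/5 - 67/35.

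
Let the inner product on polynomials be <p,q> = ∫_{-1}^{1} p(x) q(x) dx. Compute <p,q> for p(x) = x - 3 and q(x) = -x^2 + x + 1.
<p,q> = -10/3

Expand the product: p(x)·q(x) = -x^3 + 4*x^2 - 2*x - 3.
∫_{-1}^{1} of each monomial x^k gives [2/(k+1) if k even, 0 if k odd]. Integrating term-by-term (or equivalently evaluating the antiderivative F(x) = -x^4/4 + 4*x^3/3 - x^2 - 3*x at the endpoints):
  F(1) − F(−1) = -35/12 − (5/12) = -10/3.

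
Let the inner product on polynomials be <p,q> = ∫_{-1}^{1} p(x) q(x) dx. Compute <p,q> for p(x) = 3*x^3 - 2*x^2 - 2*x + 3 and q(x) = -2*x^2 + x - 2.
<p,q> = -178/15

Expand the product: p(x)·q(x) = -6*x^5 + 7*x^4 - 4*x^3 - 4*x^2 + 7*x - 6.
∫_{-1}^{1} of each monomial x^k gives [2/(k+1) if k even, 0 if k odd]. Integrating term-by-term (or equivalently evaluating the antiderivative F(x) = -x^6 + 7*x^5/5 - x^4 - 4*x^3/3 + 7*x^2/2 - 6*x at the endpoints):
  F(1) − F(−1) = -133/30 − (223/30) = -178/15.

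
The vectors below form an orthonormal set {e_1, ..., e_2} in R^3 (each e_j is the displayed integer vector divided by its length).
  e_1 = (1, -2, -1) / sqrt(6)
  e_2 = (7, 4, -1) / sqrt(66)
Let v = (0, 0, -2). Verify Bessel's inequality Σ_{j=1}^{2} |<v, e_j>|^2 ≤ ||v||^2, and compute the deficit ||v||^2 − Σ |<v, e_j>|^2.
Σ |<v, e_j>|^2 = 8/11; ||v||^2 = 4; deficit = 36/11

Write each e_j = u_j / sqrt(<u_j, u_j>) where u_j is the displayed integer vector. Then <v, e_j> = <v, u_j> / sqrt(<u_j, u_j>), so |<v, e_j>|^2 = <v, u_j>^2 / <u_j, u_j>.
Coefficients: <v, e_1> = 2/sqrt(6), <v, e_2> = 2/sqrt(66).
Square and sum: Σ |<v, e_j>|^2 = 8/11.
Compute ||v||^2 = v·v = 4.
Deficit = 4 − 8/11 = 36/11 ≥ 0, confirming Bessel's inequality. (The deficit equals ||v − Σ <v,e_j> e_j||^2, the squared distance from v to span{e_j}.)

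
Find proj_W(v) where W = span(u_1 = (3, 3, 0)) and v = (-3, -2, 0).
proj_W(v) = (-5/2, -5/2, 0)

Set up U = [u_1 | ... | u_1] ∈ R^(3×1). The projector onto W = col(U) is P = U (U^T U)^(-1) U^T.
Compute U^T U =
  [18],
and U^T v = (-15).
Solve U^T U · c = U^T v for the coefficients: c = (-5/6). The projection is proj_W(v) = U c.
Check: (v - proj_W(v)) · u_1 = 0  (should be 0).
Result: proj_W(v) = (-5/2, -5/2, 0).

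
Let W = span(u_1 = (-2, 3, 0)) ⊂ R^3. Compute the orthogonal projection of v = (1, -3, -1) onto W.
proj_W(v) = (22/13, -33/13, 0)

Set up U = [u_1 | ... | u_1] ∈ R^(3×1). The projector onto W = col(U) is P = U (U^T U)^(-1) U^T.
Compute U^T U =
  [13],
and U^T v = (-11).
Solve U^T U · c = U^T v for the coefficients: c = (-11/13). The projection is proj_W(v) = U c.
Check: (v - proj_W(v)) · u_1 = 0  (should be 0).
Result: proj_W(v) = (22/13, -33/13, 0).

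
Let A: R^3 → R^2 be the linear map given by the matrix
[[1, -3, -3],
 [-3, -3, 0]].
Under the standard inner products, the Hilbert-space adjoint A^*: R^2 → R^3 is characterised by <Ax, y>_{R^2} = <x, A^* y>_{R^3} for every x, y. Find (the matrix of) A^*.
A^* = A^T =
[[1, -3],
 [-3, -3],
 [-3, 0]]

For real matrices with standard dot products, the defining identity <Ax, y> = <x, A^* y> gives (Ax)^T y = x^T (A^*) y, i.e. x^T A^T y = x^T (A^*) y. Since this holds for all x, y, we must have A^* = A^T. Therefore
A^* =
[[1, -3],
 [-3, -3],
 [-3, 0]].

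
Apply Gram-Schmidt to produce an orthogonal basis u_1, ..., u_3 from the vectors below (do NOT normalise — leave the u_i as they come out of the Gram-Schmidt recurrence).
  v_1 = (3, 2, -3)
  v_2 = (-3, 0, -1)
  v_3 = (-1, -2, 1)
Orthogonal basis:
  u_1 = (3, 2, -3)
  u_2 = (-24/11, 6/11, -20/11)
  u_3 = (4/23, -24/23, -12/23)

Apply the Gram-Schmidt recurrence
  u_1 = v_1
  u_i = v_i − Σ_{j<i} ((v_i · u_j) / (u_j · u_j)) · u_j.

Step by step this gives:
  u_1 = (3, 2, -3)
  u_2 = (-24/11, 6/11, -20/11)
  u_3 = (4/23, -24/23, -12/23)

Orthogonality check:
  u_2 · u_1 = 0 (should be 0)
  u_3 · u_1 = 0 (should be 0)
  u_3 · u_2 = 0 (should be 0)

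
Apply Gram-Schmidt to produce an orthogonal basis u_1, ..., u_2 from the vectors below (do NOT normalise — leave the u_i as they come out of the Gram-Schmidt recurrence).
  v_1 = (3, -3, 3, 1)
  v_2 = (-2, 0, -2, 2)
Orthogonal basis:
  u_1 = (3, -3, 3, 1)
  u_2 = (-13/14, -15/14, -13/14, 33/14)

Apply the Gram-Schmidt recurrence
  u_1 = v_1
  u_i = v_i − Σ_{j<i} ((v_i · u_j) / (u_j · u_j)) · u_j.

Step by step this gives:
  u_1 = (3, -3, 3, 1)
  u_2 = (-13/14, -15/14, -13/14, 33/14)

Orthogonality check:
  u_2 · u_1 = 0 (should be 0)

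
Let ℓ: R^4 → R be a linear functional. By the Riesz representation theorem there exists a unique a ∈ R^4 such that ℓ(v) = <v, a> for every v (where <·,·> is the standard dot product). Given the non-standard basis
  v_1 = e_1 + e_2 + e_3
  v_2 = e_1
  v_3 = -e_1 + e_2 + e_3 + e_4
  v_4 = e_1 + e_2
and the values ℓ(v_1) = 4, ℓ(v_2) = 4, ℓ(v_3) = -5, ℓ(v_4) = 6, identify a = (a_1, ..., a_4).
a = (4, 2, -2, -1)

Write a = (a_1, ..., a_4) in the standard basis. For each basis vector v_i, ℓ(v_i) = <v_i, a> is a linear equation in the a_j's. Collect the n equations into a matrix system V a = ℓ, where row i of V is v_i (expressed in the standard basis). Since V is invertible (lower-triangular with 1s on the diagonal, up to permutation), solve by back-substitution:
  V =
[[1, 1, 1, 0],
 [1, 0, 0, 0],
 [-1, 1, 1, 1],
 [1, 1, 0, 0]]
  V a = (4, 4, -5, 6)
Solving gives a = (4, 2, -2, -1).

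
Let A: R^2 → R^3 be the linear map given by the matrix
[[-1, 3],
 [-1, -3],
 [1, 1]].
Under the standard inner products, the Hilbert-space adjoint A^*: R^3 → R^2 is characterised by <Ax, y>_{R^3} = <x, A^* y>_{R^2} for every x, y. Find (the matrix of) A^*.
A^* = A^T =
[[-1, -1, 1],
 [3, -3, 1]]

For real matrices with standard dot products, the defining identity <Ax, y> = <x, A^* y> gives (Ax)^T y = x^T (A^*) y, i.e. x^T A^T y = x^T (A^*) y. Since this holds for all x, y, we must have A^* = A^T. Therefore
A^* =
[[-1, -1, 1],
 [3, -3, 1]].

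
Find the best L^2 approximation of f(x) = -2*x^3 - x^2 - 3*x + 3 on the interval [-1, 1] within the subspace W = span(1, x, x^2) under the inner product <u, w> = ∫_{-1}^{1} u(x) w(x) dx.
g(x) = -x^2 - 21*x/5 + 3

The best approximation g ∈ W is the orthogonal projection of f onto W. Writing g = a_0 + a_1 x + a_2 x^2, the coefficients solve the normal equations G · a = b where
  G_{ij} = <φ_i, φ_j> and b_i = <f, φ_i>, with φ_0 = 1, φ_1 = x, φ_2 = x^2.
G =
  [2, 0, 2/3]
  [0, 2/3, 0]
  [2/3, 0, 2/5],
b = (16/3, -14/5, 8/5).
Solving gives a_0 = 3, a_1 = -21/5, a_2 = -1, so
  g(x) = -x^2 - 21*x/5 + 3.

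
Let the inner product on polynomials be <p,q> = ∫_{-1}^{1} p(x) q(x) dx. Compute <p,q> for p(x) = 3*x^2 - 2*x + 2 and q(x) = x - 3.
<p,q> = -58/3

Expand the product: p(x)·q(x) = 3*x^3 - 11*x^2 + 8*x - 6.
∫_{-1}^{1} of each monomial x^k gives [2/(k+1) if k even, 0 if k odd]. Integrating term-by-term (or equivalently evaluating the antiderivative F(x) = 3*x^4/4 - 11*x^3/3 + 4*x^2 - 6*x at the endpoints):
  F(1) − F(−1) = -59/12 − (173/12) = -58/3.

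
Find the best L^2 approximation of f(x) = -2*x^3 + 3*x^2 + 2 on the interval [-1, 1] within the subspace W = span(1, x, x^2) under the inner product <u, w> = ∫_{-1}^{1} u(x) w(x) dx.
g(x) = 3*x^2 - 6*x/5 + 2

The best approximation g ∈ W is the orthogonal projection of f onto W. Writing g = a_0 + a_1 x + a_2 x^2, the coefficients solve the normal equations G · a = b where
  G_{ij} = <φ_i, φ_j> and b_i = <f, φ_i>, with φ_0 = 1, φ_1 = x, φ_2 = x^2.
G =
  [2, 0, 2/3]
  [0, 2/3, 0]
  [2/3, 0, 2/5],
b = (6, -4/5, 38/15).
Solving gives a_0 = 2, a_1 = -6/5, a_2 = 3, so
  g(x) = 3*x^2 - 6*x/5 + 2.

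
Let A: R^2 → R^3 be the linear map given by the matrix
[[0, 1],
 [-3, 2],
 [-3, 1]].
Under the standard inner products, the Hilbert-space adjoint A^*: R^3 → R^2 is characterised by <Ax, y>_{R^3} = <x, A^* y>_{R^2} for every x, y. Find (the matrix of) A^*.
A^* = A^T =
[[0, -3, -3],
 [1, 2, 1]]

For real matrices with standard dot products, the defining identity <Ax, y> = <x, A^* y> gives (Ax)^T y = x^T (A^*) y, i.e. x^T A^T y = x^T (A^*) y. Since this holds for all x, y, we must have A^* = A^T. Therefore
A^* =
[[0, -3, -3],
 [1, 2, 1]].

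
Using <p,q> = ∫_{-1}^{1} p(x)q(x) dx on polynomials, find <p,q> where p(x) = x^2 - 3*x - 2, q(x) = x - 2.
<p,q> = 14/3

Expand the product: p(x)·q(x) = x^3 - 5*x^2 + 4*x + 4.
∫_{-1}^{1} of each monomial x^k gives [2/(k+1) if k even, 0 if k odd]. Integrating term-by-term (or equivalently evaluating the antiderivative F(x) = x^4/4 - 5*x^3/3 + 2*x^2 + 4*x at the endpoints):
  F(1) − F(−1) = 55/12 − (-1/12) = 14/3.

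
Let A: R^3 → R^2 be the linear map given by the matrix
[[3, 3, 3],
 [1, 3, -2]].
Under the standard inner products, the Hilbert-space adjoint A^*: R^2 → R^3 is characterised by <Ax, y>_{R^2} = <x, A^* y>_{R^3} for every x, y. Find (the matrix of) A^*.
A^* = A^T =
[[3, 1],
 [3, 3],
 [3, -2]]

For real matrices with standard dot products, the defining identity <Ax, y> = <x, A^* y> gives (Ax)^T y = x^T (A^*) y, i.e. x^T A^T y = x^T (A^*) y. Since this holds for all x, y, we must have A^* = A^T. Therefore
A^* =
[[3, 1],
 [3, 3],
 [3, -2]].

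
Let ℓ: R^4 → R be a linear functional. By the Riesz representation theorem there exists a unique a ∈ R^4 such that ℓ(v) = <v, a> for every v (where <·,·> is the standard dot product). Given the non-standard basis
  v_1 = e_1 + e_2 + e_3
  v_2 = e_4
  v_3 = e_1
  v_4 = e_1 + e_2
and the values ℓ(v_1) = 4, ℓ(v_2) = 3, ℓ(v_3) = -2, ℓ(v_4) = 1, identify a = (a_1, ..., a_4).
a = (-2, 3, 3, 3)

Write a = (a_1, ..., a_4) in the standard basis. For each basis vector v_i, ℓ(v_i) = <v_i, a> is a linear equation in the a_j's. Collect the n equations into a matrix system V a = ℓ, where row i of V is v_i (expressed in the standard basis). Since V is invertible (lower-triangular with 1s on the diagonal, up to permutation), solve by back-substitution:
  V =
[[1, 1, 1, 0],
 [0, 0, 0, 1],
 [1, 0, 0, 0],
 [1, 1, 0, 0]]
  V a = (4, 3, -2, 1)
Solving gives a = (-2, 3, 3, 3).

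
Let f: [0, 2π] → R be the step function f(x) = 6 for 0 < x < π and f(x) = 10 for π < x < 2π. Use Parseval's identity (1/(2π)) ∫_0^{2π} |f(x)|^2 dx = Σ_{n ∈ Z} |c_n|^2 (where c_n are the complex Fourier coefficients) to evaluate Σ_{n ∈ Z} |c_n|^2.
Σ |c_n|^2 = 68

Parseval equates the L^2 energy of f (normalised by 1/(2π)) with the ℓ^2 sum of its Fourier coefficients: (1/(2π)) ∫_0^{2π} |f|^2 = Σ |c_n|^2.
Compute the left side: (1/(2π)) [∫_0^π 6^2 dx + ∫_π^{2π} 10^2 dx] = (1/(2π)) · (36π + 100π) = (36 + 100)/2 = 68.
So Σ_{n ∈ Z} |c_n|^2 = 68.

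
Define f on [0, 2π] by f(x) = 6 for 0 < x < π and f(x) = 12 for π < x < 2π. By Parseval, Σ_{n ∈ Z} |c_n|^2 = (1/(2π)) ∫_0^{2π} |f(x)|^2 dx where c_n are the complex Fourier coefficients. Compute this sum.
Σ |c_n|^2 = 90

Parseval equates the L^2 energy of f (normalised by 1/(2π)) with the ℓ^2 sum of its Fourier coefficients: (1/(2π)) ∫_0^{2π} |f|^2 = Σ |c_n|^2.
Compute the left side: (1/(2π)) [∫_0^π 6^2 dx + ∫_π^{2π} 12^2 dx] = (1/(2π)) · (36π + 144π) = (36 + 144)/2 = 90.
So Σ_{n ∈ Z} |c_n|^2 = 90.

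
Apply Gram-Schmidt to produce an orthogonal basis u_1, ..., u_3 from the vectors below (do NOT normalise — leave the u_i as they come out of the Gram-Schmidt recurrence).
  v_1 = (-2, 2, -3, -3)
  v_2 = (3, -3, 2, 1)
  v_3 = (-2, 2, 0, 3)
Orthogonal basis:
  u_1 = (-2, 2, -3, -3)
  u_2 = (18/13, -18/13, -11/26, -37/26)
  u_3 = (27/157, -27/157, -126/157, 90/157)

Apply the Gram-Schmidt recurrence
  u_1 = v_1
  u_i = v_i − Σ_{j<i} ((v_i · u_j) / (u_j · u_j)) · u_j.

Step by step this gives:
  u_1 = (-2, 2, -3, -3)
  u_2 = (18/13, -18/13, -11/26, -37/26)
  u_3 = (27/157, -27/157, -126/157, 90/157)

Orthogonality check:
  u_2 · u_1 = 0 (should be 0)
  u_3 · u_1 = 0 (should be 0)
  u_3 · u_2 = 0 (should be 0)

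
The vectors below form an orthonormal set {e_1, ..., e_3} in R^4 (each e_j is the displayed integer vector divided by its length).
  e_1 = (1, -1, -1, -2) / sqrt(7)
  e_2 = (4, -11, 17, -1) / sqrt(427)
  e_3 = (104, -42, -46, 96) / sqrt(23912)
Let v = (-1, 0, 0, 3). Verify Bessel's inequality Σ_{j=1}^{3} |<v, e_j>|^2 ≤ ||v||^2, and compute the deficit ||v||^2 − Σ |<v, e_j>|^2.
Σ |<v, e_j>|^2 = 418/49; ||v||^2 = 10; deficit = 72/49

Write each e_j = u_j / sqrt(<u_j, u_j>) where u_j is the displayed integer vector. Then <v, e_j> = <v, u_j> / sqrt(<u_j, u_j>), so |<v, e_j>|^2 = <v, u_j>^2 / <u_j, u_j>.
Coefficients: <v, e_1> = -7/sqrt(7), <v, e_2> = -7/sqrt(427), <v, e_3> = 184/sqrt(23912).
Square and sum: Σ |<v, e_j>|^2 = 418/49.
Compute ||v||^2 = v·v = 10.
Deficit = 10 − 418/49 = 72/49 ≥ 0, confirming Bessel's inequality. (The deficit equals ||v − Σ <v,e_j> e_j||^2, the squared distance from v to span{e_j}.)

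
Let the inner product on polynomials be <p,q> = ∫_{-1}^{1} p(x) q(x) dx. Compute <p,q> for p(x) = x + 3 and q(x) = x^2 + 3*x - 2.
<p,q> = -8

Expand the product: p(x)·q(x) = x^3 + 6*x^2 + 7*x - 6.
∫_{-1}^{1} of each monomial x^k gives [2/(k+1) if k even, 0 if k odd]. Integrating term-by-term (or equivalently evaluating the antiderivative F(x) = x^4/4 + 2*x^3 + 7*x^2/2 - 6*x at the endpoints):
  F(1) − F(−1) = -1/4 − (31/4) = -8.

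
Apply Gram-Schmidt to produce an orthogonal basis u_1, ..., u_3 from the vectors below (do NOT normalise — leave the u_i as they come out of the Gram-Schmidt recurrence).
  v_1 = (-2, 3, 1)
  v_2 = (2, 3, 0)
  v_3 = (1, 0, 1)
Orthogonal basis:
  u_1 = (-2, 3, 1)
  u_2 = (19/7, 27/14, -5/14)
  u_3 = (45/157, -30/157, 180/157)

Apply the Gram-Schmidt recurrence
  u_1 = v_1
  u_i = v_i − Σ_{j<i} ((v_i · u_j) / (u_j · u_j)) · u_j.

Step by step this gives:
  u_1 = (-2, 3, 1)
  u_2 = (19/7, 27/14, -5/14)
  u_3 = (45/157, -30/157, 180/157)

Orthogonality check:
  u_2 · u_1 = 0 (should be 0)
  u_3 · u_1 = 0 (should be 0)
  u_3 · u_2 = 0 (should be 0)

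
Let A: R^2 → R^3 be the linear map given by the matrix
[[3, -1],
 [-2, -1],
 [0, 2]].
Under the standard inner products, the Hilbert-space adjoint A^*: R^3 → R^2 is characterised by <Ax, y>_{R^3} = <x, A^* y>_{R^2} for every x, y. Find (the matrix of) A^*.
A^* = A^T =
[[3, -2, 0],
 [-1, -1, 2]]

For real matrices with standard dot products, the defining identity <Ax, y> = <x, A^* y> gives (Ax)^T y = x^T (A^*) y, i.e. x^T A^T y = x^T (A^*) y. Since this holds for all x, y, we must have A^* = A^T. Therefore
A^* =
[[3, -2, 0],
 [-1, -1, 2]].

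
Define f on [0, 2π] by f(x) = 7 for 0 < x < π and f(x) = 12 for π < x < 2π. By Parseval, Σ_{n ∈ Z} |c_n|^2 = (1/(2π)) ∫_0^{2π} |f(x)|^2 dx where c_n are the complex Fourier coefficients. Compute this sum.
Σ |c_n|^2 = 193/2

Parseval equates the L^2 energy of f (normalised by 1/(2π)) with the ℓ^2 sum of its Fourier coefficients: (1/(2π)) ∫_0^{2π} |f|^2 = Σ |c_n|^2.
Compute the left side: (1/(2π)) [∫_0^π 7^2 dx + ∫_π^{2π} 12^2 dx] = (1/(2π)) · (49π + 144π) = (49 + 144)/2 = 193/2.
So Σ_{n ∈ Z} |c_n|^2 = 193/2.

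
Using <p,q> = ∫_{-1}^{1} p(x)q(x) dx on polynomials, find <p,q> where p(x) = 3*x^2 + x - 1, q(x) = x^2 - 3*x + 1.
<p,q> = -22/15

Expand the product: p(x)·q(x) = 3*x^4 - 8*x^3 - x^2 + 4*x - 1.
∫_{-1}^{1} of each monomial x^k gives [2/(k+1) if k even, 0 if k odd]. Integrating term-by-term (or equivalently evaluating the antiderivative F(x) = 3*x^5/5 - 2*x^4 - x^3/3 + 2*x^2 - x at the endpoints):
  F(1) − F(−1) = -11/15 − (11/15) = -22/15.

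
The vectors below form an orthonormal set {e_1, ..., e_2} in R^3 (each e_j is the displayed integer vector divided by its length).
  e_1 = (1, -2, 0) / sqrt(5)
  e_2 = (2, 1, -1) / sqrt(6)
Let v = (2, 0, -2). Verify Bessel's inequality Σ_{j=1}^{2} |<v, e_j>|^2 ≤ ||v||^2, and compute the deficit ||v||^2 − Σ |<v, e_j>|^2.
Σ |<v, e_j>|^2 = 34/5; ||v||^2 = 8; deficit = 6/5

Write each e_j = u_j / sqrt(<u_j, u_j>) where u_j is the displayed integer vector. Then <v, e_j> = <v, u_j> / sqrt(<u_j, u_j>), so |<v, e_j>|^2 = <v, u_j>^2 / <u_j, u_j>.
Coefficients: <v, e_1> = 2/sqrt(5), <v, e_2> = 6/sqrt(6).
Square and sum: Σ |<v, e_j>|^2 = 34/5.
Compute ||v||^2 = v·v = 8.
Deficit = 8 − 34/5 = 6/5 ≥ 0, confirming Bessel's inequality. (The deficit equals ||v − Σ <v,e_j> e_j||^2, the squared distance from v to span{e_j}.)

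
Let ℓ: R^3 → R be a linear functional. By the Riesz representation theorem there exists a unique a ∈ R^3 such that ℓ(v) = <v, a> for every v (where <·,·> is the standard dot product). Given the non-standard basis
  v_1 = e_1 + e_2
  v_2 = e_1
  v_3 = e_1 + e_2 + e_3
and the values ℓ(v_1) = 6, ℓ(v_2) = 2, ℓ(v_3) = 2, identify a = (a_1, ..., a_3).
a = (2, 4, -4)

Write a = (a_1, ..., a_3) in the standard basis. For each basis vector v_i, ℓ(v_i) = <v_i, a> is a linear equation in the a_j's. Collect the n equations into a matrix system V a = ℓ, where row i of V is v_i (expressed in the standard basis). Since V is invertible (lower-triangular with 1s on the diagonal, up to permutation), solve by back-substitution:
  V =
[[1, 1, 0],
 [1, 0, 0],
 [1, 1, 1]]
  V a = (6, 2, 2)
Solving gives a = (2, 4, -4).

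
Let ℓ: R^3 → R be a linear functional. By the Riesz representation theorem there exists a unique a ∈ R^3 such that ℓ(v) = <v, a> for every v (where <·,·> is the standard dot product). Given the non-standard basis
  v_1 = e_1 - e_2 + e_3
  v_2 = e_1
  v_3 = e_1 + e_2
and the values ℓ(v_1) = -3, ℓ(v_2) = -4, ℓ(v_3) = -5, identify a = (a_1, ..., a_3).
a = (-4, -1, 0)

Write a = (a_1, ..., a_3) in the standard basis. For each basis vector v_i, ℓ(v_i) = <v_i, a> is a linear equation in the a_j's. Collect the n equations into a matrix system V a = ℓ, where row i of V is v_i (expressed in the standard basis). Since V is invertible (lower-triangular with 1s on the diagonal, up to permutation), solve by back-substitution:
  V =
[[1, -1, 1],
 [1, 0, 0],
 [1, 1, 0]]
  V a = (-3, -4, -5)
Solving gives a = (-4, -1, 0).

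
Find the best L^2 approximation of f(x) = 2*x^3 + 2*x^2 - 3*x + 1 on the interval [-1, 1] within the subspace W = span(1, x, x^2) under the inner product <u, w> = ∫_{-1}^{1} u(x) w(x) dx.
g(x) = 2*x^2 - 9*x/5 + 1

The best approximation g ∈ W is the orthogonal projection of f onto W. Writing g = a_0 + a_1 x + a_2 x^2, the coefficients solve the normal equations G · a = b where
  G_{ij} = <φ_i, φ_j> and b_i = <f, φ_i>, with φ_0 = 1, φ_1 = x, φ_2 = x^2.
G =
  [2, 0, 2/3]
  [0, 2/3, 0]
  [2/3, 0, 2/5],
b = (10/3, -6/5, 22/15).
Solving gives a_0 = 1, a_1 = -9/5, a_2 = 2, so
  g(x) = 2*x^2 - 9*x/5 + 1.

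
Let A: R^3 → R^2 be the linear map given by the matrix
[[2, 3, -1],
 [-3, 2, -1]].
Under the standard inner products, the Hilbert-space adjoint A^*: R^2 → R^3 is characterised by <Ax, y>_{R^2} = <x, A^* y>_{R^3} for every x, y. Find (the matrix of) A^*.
A^* = A^T =
[[2, -3],
 [3, 2],
 [-1, -1]]

For real matrices with standard dot products, the defining identity <Ax, y> = <x, A^* y> gives (Ax)^T y = x^T (A^*) y, i.e. x^T A^T y = x^T (A^*) y. Since this holds for all x, y, we must have A^* = A^T. Therefore
A^* =
[[2, -3],
 [3, 2],
 [-1, -1]].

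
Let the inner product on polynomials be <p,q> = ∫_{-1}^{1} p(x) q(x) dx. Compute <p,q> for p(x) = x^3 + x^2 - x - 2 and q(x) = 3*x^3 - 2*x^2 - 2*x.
<p,q> = 72/35

Expand the product: p(x)·q(x) = 3*x^6 + x^5 - 7*x^4 - 6*x^3 + 6*x^2 + 4*x.
∫_{-1}^{1} of each monomial x^k gives [2/(k+1) if k even, 0 if k odd]. Integrating term-by-term (or equivalently evaluating the antiderivative F(x) = 3*x^7/7 + x^6/6 - 7*x^5/5 - 3*x^4/2 + 2*x^3 + 2*x^2 at the endpoints):
  F(1) − F(−1) = 178/105 − (-38/105) = 72/35.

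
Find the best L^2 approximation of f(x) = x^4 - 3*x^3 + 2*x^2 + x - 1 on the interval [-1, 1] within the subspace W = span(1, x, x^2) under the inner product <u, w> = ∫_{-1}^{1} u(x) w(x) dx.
g(x) = 20*x^2/7 - 4*x/5 - 38/35

The best approximation g ∈ W is the orthogonal projection of f onto W. Writing g = a_0 + a_1 x + a_2 x^2, the coefficients solve the normal equations G · a = b where
  G_{ij} = <φ_i, φ_j> and b_i = <f, φ_i>, with φ_0 = 1, φ_1 = x, φ_2 = x^2.
G =
  [2, 0, 2/3]
  [0, 2/3, 0]
  [2/3, 0, 2/5],
b = (-4/15, -8/15, 44/105).
Solving gives a_0 = -38/35, a_1 = -4/5, a_2 = 20/7, so
  g(x) = 20*x^2/7 - 4*x/5 - 38/35.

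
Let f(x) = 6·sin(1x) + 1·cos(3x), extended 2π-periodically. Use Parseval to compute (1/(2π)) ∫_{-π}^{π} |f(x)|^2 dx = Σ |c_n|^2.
Σ |c_n|^2 = 37/2

Expand |f|^2 and use orthogonality of {sin(nx), cos(mx)} on [-π, π]:
  ∫_{-π}^{π} sin(nx)^2 dx = π, ∫ cos(mx)^2 dx = π, and cross terms integrate to 0.
So ∫_{-π}^{π} f(x)^2 dx = 6^2 · π + 1^2 · π = (36 + 1)π.
Divide by 2π: (36 + 1)/2 = 37/2.
By Parseval, this equals Σ |c_n|^2.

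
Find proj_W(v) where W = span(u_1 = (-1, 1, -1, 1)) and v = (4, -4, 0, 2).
proj_W(v) = (3/2, -3/2, 3/2, -3/2)

Set up U = [u_1 | ... | u_1] ∈ R^(4×1). The projector onto W = col(U) is P = U (U^T U)^(-1) U^T.
Compute U^T U =
  [4],
and U^T v = (-6).
Solve U^T U · c = U^T v for the coefficients: c = (-3/2). The projection is proj_W(v) = U c.
Check: (v - proj_W(v)) · u_1 = 0  (should be 0).
Result: proj_W(v) = (3/2, -3/2, 3/2, -3/2).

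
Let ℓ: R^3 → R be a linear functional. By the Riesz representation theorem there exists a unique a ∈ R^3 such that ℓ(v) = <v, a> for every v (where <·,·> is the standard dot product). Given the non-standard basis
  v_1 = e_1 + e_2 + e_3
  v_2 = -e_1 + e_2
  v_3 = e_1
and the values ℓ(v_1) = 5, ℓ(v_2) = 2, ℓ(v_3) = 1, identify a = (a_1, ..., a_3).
a = (1, 3, 1)

Write a = (a_1, ..., a_3) in the standard basis. For each basis vector v_i, ℓ(v_i) = <v_i, a> is a linear equation in the a_j's. Collect the n equations into a matrix system V a = ℓ, where row i of V is v_i (expressed in the standard basis). Since V is invertible (lower-triangular with 1s on the diagonal, up to permutation), solve by back-substitution:
  V =
[[1, 1, 1],
 [-1, 1, 0],
 [1, 0, 0]]
  V a = (5, 2, 1)
Solving gives a = (1, 3, 1).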